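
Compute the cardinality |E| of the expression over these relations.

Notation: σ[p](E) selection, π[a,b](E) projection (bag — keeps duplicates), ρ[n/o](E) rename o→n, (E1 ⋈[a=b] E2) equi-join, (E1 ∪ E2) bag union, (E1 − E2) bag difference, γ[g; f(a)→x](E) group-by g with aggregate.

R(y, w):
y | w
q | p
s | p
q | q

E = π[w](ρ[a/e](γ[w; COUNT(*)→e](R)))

Subexpression sizes:
  R → 3
  γ[w; COUNT(*)→e](R) → 2
  ρ[a/e](γ[w; COUNT(*)→e](R)) → 2
  π[w](ρ[a/e](γ[w; COUNT(*)→e](R))) → 2

|E| = 2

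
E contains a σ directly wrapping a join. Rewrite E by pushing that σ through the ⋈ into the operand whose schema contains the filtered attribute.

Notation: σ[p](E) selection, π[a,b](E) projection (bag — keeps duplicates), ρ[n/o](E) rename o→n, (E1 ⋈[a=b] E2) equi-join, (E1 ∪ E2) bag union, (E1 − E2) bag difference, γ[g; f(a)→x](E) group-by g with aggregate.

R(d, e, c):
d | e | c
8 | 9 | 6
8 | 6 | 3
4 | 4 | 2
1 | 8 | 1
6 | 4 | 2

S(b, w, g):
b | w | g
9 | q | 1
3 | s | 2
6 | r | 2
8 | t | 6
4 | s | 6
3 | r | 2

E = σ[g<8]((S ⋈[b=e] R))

σ filters on g, owned by the left side.
E' = (σ[g<8](S) ⋈[b=e] R)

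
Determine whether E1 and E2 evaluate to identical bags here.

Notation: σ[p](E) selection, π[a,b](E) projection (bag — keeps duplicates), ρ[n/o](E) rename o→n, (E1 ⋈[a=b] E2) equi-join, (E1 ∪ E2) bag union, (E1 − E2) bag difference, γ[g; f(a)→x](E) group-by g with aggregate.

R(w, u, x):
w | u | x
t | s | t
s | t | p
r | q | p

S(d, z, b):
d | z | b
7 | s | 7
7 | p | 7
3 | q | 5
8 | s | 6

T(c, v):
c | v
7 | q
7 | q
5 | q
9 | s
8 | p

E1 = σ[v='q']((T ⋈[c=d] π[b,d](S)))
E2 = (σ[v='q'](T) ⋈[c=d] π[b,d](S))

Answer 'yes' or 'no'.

E1 per-node cardinality:
  T → 5
  S → 4
  π[b,d](S) → 4
  (T ⋈[c=d] π[b,d](S)) → 5
  σ[v='q']((T ⋈[c=d] π[b,d](S))) → 4
E2 per-node cardinality:
  T → 5
  σ[v='q'](T) → 3
  S → 4
  π[b,d](S) → 4
  (σ[v='q'](T) ⋈[c=d] π[b,d](S)) → 4

E1 and E2 produce the same multiset:
c | v | b | d
7 | q | 7 | 7
7 | q | 7 | 7
7 | q | 7 | 7
7 | q | 7 | 7

yes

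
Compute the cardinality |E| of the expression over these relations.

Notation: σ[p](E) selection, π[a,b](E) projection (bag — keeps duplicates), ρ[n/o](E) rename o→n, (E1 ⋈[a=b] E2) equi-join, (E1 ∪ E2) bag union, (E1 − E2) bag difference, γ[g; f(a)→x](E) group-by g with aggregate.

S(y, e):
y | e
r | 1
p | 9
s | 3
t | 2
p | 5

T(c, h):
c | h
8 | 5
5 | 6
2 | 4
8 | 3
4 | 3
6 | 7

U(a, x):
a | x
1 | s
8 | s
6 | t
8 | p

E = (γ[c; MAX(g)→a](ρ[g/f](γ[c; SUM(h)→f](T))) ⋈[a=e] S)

Subexpression sizes:
  T → 6
  γ[c; SUM(h)→f](T) → 5
  ρ[g/f](γ[c; SUM(h)→f](T)) → 5
  γ[c; MAX(g)→a](ρ[g/f](γ[c; SUM(h)→f](T))) → 5
  S → 5
  (γ[c; MAX(g)→a](ρ[g/f](γ[c; SUM(h)→f](T))) ⋈[a=e] S) → 1

|E| = 1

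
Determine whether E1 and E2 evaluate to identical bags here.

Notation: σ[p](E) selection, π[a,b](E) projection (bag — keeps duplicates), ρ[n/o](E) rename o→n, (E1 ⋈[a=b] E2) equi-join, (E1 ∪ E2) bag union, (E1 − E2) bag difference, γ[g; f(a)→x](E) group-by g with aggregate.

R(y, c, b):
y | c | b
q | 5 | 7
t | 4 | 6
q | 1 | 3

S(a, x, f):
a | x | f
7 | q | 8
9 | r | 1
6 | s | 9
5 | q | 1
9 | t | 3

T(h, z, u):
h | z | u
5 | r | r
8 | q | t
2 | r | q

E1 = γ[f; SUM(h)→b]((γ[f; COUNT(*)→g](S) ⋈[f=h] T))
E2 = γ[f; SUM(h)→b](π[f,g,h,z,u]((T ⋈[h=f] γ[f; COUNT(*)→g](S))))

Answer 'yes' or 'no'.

E1 stepwise |·|:
  S → 5
  γ[f; COUNT(*)→g](S) → 4
  T → 3
  (γ[f; COUNT(*)→g](S) ⋈[f=h] T) → 1
  γ[f; SUM(h)→b]((γ[f; COUNT(*)→g](S) ⋈[f=h] T)) → 1
E2 stepwise |·|:
  T → 3
  S → 5
  γ[f; COUNT(*)→g](S) → 4
  (T ⋈[h=f] γ[f; COUNT(*)→g](S)) → 1
  π[f,g,h,z,u]((T ⋈[h=f] γ[f; COUNT(*)→g](S))) → 1
  γ[f; SUM(h)→b](π[f,g,h,z,u]((T ⋈[h=f] γ[f; COUNT(*)→g](S)))) → 1

E1 and E2 produce the same multiset:
f | b
8 | 8

yes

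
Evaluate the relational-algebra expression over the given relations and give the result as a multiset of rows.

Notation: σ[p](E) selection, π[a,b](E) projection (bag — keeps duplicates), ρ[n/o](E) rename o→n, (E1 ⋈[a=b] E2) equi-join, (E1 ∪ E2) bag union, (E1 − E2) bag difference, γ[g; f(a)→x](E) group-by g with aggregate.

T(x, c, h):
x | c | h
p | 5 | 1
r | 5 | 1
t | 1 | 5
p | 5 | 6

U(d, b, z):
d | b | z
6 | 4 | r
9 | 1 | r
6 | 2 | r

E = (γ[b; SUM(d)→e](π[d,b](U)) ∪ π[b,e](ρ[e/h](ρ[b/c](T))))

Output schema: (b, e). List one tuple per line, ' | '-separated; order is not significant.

Row counts bottom-up:
  U → 3
  π[d,b](U) → 3
  γ[b; SUM(d)→e](π[d,b](U)) → 3
  T → 4
  ρ[b/c](T) → 4
  ρ[e/h](ρ[b/c](T)) → 4
  π[b,e](ρ[e/h](ρ[b/c](T))) → 4
  (γ[b; SUM(d)→e](π[d,b](U)) ∪ π[b,e](ρ[e/h](ρ[b/c](T)))) → 7

== RESULT ==
b | e
1 | 5
1 | 9
2 | 6
4 | 6
5 | 1
5 | 1
5 | 6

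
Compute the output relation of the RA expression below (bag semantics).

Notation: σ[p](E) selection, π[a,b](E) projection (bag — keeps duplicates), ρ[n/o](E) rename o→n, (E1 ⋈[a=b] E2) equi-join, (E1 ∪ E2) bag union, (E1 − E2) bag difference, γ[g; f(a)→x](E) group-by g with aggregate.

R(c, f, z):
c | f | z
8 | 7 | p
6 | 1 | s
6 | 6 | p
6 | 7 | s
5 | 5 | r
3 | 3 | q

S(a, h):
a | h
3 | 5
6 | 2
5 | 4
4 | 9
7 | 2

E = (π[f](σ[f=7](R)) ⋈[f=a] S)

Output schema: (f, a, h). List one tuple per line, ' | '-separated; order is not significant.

Stepwise |·|:
  R → 6
  σ[f=7](R) → 2
  π[f](σ[f=7](R)) → 2
  S → 5
  (π[f](σ[f=7](R)) ⋈[f=a] S) → 2

== RESULT ==
f | a | h
7 | 7 | 2
7 | 7 | 2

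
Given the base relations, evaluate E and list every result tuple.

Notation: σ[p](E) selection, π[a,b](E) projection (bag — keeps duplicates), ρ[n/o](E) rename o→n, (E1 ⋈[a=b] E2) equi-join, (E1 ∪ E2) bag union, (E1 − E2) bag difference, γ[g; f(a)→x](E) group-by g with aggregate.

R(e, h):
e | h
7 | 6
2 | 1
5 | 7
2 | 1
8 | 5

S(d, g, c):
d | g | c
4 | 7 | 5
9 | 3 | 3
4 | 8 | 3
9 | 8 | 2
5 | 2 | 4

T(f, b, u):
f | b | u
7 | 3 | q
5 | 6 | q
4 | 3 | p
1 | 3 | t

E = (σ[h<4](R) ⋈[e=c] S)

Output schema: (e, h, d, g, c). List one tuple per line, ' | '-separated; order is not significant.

Per-node cardinality:
  R → 5
  σ[h<4](R) → 2
  S → 5
  (σ[h<4](R) ⋈[e=c] S) → 2

== RESULT ==
e | h | d | g | c
2 | 1 | 9 | 8 | 2
2 | 1 | 9 | 8 | 2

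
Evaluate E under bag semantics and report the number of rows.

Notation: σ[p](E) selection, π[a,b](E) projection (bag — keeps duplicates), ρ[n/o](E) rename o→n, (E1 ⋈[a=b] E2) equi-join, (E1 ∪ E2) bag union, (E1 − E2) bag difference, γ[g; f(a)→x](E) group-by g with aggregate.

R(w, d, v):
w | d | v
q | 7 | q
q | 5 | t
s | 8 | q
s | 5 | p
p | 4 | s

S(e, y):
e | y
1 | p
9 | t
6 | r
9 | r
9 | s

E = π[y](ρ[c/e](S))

Subexpression sizes:
  S → 5
  ρ[c/e](S) → 5
  π[y](ρ[c/e](S)) → 5

|E| = 5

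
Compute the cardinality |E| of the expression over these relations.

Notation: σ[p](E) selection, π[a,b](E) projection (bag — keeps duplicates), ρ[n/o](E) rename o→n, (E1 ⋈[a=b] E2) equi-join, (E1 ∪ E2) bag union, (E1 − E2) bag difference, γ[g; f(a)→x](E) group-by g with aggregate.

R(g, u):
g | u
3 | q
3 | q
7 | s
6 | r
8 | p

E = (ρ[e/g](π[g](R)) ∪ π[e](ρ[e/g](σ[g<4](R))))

Stepwise |·|:
  R → 5
  π[g](R) → 5
  ρ[e/g](π[g](R)) → 5
  R → 5
  σ[g<4](R) → 2
  ρ[e/g](σ[g<4](R)) → 2
  π[e](ρ[e/g](σ[g<4](R))) → 2
  (ρ[e/g](π[g](R)) ∪ π[e](ρ[e/g](σ[g<4](R)))) → 7

|E| = 7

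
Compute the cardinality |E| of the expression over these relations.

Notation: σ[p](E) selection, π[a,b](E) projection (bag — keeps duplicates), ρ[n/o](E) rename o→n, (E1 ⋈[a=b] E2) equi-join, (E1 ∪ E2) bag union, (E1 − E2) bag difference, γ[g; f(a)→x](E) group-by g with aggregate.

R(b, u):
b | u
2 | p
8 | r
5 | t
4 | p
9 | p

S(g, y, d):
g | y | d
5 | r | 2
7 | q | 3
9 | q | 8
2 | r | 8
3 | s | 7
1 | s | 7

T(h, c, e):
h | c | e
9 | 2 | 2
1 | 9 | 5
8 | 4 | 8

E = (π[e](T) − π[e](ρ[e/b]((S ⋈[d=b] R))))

Stepwise |·|:
  T → 3
  π[e](T) → 3
  S → 6
  R → 5
  (S ⋈[d=b] R) → 3
  ρ[e/b]((S ⋈[d=b] R)) → 3
  π[e](ρ[e/b]((S ⋈[d=b] R))) → 3
  (π[e](T) − π[e](ρ[e/b]((S ⋈[d=b] R)))) → 1

|E| = 1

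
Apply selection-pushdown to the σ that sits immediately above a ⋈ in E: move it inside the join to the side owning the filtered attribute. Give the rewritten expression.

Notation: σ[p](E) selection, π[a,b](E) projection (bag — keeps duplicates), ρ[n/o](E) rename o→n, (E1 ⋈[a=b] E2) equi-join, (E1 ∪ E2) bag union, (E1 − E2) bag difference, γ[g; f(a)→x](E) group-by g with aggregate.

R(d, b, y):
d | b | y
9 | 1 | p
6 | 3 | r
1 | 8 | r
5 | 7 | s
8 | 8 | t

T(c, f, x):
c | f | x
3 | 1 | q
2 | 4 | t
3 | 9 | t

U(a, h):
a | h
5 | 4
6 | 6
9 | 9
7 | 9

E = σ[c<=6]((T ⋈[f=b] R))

σ filters on c, owned by the left side.
E' = (σ[c<=6](T) ⋈[f=b] R)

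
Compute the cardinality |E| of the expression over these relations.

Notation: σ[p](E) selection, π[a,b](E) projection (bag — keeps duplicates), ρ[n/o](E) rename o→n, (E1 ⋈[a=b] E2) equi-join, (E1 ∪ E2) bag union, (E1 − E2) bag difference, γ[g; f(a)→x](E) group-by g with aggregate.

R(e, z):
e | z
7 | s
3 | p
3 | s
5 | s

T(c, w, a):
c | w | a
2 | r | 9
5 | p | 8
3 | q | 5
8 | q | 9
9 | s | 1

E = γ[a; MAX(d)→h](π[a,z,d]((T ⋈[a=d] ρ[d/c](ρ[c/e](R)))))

Per-node cardinality:
  T → 5
  R → 4
  ρ[c/e](R) → 4
  ρ[d/c](ρ[c/e](R)) → 4
  (T ⋈[a=d] ρ[d/c](ρ[c/e](R))) → 1
  π[a,z,d]((T ⋈[a=d] ρ[d/c](ρ[c/e](R)))) → 1
  γ[a; MAX(d)→h](π[a,z,d]((T ⋈[a=d] ρ[d/c](ρ[c/e](R))))) → 1

|E| = 1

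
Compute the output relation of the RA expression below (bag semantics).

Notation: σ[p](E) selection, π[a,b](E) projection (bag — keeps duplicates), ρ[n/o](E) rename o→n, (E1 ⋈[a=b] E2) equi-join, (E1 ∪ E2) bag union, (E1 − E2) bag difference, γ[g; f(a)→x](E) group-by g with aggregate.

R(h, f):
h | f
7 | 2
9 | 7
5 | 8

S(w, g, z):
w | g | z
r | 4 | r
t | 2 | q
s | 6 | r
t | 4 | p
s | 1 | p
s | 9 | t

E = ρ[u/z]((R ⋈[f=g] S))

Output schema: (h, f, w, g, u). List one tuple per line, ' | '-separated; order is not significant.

Row counts bottom-up:
  R → 3
  S → 6
  (R ⋈[f=g] S) → 1
  ρ[u/z]((R ⋈[f=g] S)) → 1

== RESULT ==
h | f | w | g | u
7 | 2 | t | 2 | q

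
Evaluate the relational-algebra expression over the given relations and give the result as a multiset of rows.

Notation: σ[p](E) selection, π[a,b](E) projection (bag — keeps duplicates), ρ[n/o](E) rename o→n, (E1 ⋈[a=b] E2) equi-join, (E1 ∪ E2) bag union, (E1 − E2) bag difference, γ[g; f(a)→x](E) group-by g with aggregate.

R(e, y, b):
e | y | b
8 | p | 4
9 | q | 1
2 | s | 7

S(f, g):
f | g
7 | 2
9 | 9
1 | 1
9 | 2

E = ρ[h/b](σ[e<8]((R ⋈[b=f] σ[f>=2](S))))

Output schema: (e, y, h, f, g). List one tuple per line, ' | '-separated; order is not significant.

Subexpression sizes:
  R → 3
  S → 4
  σ[f>=2](S) → 3
  (R ⋈[b=f] σ[f>=2](S)) → 1
  σ[e<8]((R ⋈[b=f] σ[f>=2](S))) → 1
  ρ[h/b](σ[e<8]((R ⋈[b=f] σ[f>=2](S)))) → 1

== RESULT ==
e | y | h | f | g
2 | s | 7 | 7 | 2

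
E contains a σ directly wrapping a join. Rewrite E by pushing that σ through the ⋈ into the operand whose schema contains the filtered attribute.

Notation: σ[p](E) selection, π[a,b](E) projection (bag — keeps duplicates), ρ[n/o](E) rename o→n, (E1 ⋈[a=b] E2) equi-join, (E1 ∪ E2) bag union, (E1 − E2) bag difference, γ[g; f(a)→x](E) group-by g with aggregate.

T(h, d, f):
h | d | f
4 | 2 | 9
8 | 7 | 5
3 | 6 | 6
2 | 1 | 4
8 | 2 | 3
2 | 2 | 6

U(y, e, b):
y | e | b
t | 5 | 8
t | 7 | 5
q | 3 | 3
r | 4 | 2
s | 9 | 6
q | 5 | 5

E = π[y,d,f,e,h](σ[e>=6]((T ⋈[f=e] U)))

σ filters on e, owned by the right side.
E' = π[y,d,f,e,h]((T ⋈[f=e] σ[e>=6](U)))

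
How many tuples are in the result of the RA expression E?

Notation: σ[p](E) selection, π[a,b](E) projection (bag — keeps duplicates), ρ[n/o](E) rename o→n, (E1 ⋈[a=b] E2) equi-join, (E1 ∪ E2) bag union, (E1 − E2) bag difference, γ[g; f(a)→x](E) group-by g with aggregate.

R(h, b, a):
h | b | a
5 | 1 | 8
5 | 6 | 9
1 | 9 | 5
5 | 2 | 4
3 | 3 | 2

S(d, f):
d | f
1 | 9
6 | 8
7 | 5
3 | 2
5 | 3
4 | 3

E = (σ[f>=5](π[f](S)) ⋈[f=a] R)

Subexpression sizes:
  S → 6
  π[f](S) → 6
  σ[f>=5](π[f](S)) → 3
  R → 5
  (σ[f>=5](π[f](S)) ⋈[f=a] R) → 3

|E| = 3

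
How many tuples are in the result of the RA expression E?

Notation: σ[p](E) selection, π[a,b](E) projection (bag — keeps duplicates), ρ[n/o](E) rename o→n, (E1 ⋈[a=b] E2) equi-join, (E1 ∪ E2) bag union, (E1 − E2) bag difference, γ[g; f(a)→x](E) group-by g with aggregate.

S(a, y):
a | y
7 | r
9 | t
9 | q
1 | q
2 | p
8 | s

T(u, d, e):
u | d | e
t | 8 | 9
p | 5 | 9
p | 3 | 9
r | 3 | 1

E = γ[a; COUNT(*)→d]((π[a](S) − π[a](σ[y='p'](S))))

Subexpression sizes:
  S → 6
  π[a](S) → 6
  S → 6
  σ[y='p'](S) → 1
  π[a](σ[y='p'](S)) → 1
  (π[a](S) − π[a](σ[y='p'](S))) → 5
  γ[a; COUNT(*)→d]((π[a](S) − π[a](σ[y='p'](S)))) → 4

|E| = 4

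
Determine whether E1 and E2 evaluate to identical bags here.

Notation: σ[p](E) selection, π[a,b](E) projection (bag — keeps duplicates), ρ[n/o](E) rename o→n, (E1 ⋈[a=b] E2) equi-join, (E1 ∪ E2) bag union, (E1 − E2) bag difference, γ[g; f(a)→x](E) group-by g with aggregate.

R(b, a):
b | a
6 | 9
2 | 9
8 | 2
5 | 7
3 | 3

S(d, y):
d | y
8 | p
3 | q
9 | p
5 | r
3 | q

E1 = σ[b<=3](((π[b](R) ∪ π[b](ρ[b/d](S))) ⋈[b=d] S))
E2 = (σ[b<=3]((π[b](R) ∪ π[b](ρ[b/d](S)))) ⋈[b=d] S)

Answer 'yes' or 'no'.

E1 row counts bottom-up:
  R → 5
  π[b](R) → 5
  S → 5
  ρ[b/d](S) → 5
  π[b](ρ[b/d](S)) → 5
  (π[b](R) ∪ π[b](ρ[b/d](S))) → 10
  S → 5
  ((π[b](R) ∪ π[b](ρ[b/d](S))) ⋈[b=d] S) → 11
  σ[b<=3](((π[b](R) ∪ π[b](ρ[b/d](S))) ⋈[b=d] S)) → 6
E2 row counts bottom-up:
  R → 5
  π[b](R) → 5
  S → 5
  ρ[b/d](S) → 5
  π[b](ρ[b/d](S)) → 5
  (π[b](R) ∪ π[b](ρ[b/d](S))) → 10
  σ[b<=3]((π[b](R) ∪ π[b](ρ[b/d](S)))) → 4
  S → 5
  (σ[b<=3]((π[b](R) ∪ π[b](ρ[b/d](S)))) ⋈[b=d] S) → 6

E1 and E2 produce the same multiset:
b | d | y
3 | 3 | q
3 | 3 | q
3 | 3 | q
3 | 3 | q
3 | 3 | q
3 | 3 | q

yes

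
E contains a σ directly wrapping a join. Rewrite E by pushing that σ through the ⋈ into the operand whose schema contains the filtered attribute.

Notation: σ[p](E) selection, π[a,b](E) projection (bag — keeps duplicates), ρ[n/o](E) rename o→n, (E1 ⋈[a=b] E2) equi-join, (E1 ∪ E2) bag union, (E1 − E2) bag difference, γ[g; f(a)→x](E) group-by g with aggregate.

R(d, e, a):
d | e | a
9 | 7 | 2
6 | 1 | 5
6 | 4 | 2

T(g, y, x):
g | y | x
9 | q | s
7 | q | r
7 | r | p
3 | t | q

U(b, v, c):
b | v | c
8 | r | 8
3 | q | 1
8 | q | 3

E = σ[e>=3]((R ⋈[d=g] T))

σ filters on e, owned by the left side.
E' = (σ[e>=3](R) ⋈[d=g] T)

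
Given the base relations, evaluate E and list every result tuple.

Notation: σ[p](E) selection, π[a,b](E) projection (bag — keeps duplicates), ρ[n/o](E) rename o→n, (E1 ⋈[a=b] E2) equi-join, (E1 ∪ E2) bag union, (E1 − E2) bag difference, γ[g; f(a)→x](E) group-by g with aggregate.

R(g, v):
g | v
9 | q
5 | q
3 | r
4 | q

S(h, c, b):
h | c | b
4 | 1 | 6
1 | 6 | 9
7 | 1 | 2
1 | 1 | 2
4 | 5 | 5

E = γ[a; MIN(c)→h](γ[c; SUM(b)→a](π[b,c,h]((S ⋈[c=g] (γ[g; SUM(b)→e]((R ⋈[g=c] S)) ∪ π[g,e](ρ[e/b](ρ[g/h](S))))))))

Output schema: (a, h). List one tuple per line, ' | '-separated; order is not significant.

Stepwise |·|:
  S → 5
  R → 4
  S → 5
  (R ⋈[g=c] S) → 1
  γ[g; SUM(b)→e]((R ⋈[g=c] S)) → 1
  S → 5
  ρ[g/h](S) → 5
  ρ[e/b](ρ[g/h](S)) → 5
  π[g,e](ρ[e/b](ρ[g/h](S))) → 5
  (γ[g; SUM(b)→e]((R ⋈[g=c] S)) ∪ π[g,e](ρ[e/b](ρ[g/h](S)))) → 6
  (S ⋈[c=g] (γ[g; SUM(b)→e]((R ⋈[g=c] S)) ∪ π[g,e](ρ[e/b](ρ[g/h](S))))) → 7
  π[b,c,h]((S ⋈[c=g] (γ[g; SUM(b)→e]((R ⋈[g=c] S)) ∪ π[g,e](ρ[e/b](ρ[g/h](S)))))) → 7
  γ[c; SUM(b)→a](π[b,c,h]((S ⋈[c=g] (γ[g; SUM(b)→e]((R ⋈[g=c] S)) ∪ π[g,e](ρ[e/b](ρ[g/h](S))))))) → 2
  γ[a; MIN(c)→h](γ[c; SUM(b)→a](π[b,c,h]((S ⋈[c=g] (γ[g; SUM(b)→e]((R ⋈[g=c] S)) ∪ π[g,e](ρ[e/b](ρ[g/h](S)))))))) → 2

== RESULT ==
a | h
5 | 5
20 | 1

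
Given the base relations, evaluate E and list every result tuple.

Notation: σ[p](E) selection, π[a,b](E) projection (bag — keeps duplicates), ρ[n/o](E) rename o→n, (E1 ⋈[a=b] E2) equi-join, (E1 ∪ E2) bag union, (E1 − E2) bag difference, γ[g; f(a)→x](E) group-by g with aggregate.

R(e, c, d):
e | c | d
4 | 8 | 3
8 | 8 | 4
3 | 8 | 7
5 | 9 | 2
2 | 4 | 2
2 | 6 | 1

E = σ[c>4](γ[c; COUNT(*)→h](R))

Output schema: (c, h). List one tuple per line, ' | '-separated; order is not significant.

Per-node cardinality:
  R → 6
  γ[c; COUNT(*)→h](R) → 4
  σ[c>4](γ[c; COUNT(*)→h](R)) → 3

== RESULT ==
c | h
6 | 1
8 | 3
9 | 1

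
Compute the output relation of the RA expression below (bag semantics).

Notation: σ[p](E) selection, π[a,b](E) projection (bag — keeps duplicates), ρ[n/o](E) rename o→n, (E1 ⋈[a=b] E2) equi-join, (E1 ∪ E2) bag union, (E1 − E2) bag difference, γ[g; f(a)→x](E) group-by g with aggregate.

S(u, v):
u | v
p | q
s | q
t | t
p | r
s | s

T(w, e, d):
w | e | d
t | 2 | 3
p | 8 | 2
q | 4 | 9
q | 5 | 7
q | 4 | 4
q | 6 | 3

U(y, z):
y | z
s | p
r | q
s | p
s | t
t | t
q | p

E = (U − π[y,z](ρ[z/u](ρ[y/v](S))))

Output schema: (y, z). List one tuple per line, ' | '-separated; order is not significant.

Subexpression sizes:
  U → 6
  S → 5
  ρ[y/v](S) → 5
  ρ[z/u](ρ[y/v](S)) → 5
  π[y,z](ρ[z/u](ρ[y/v](S))) → 5
  (U − π[y,z](ρ[z/u](ρ[y/v](S)))) → 4

== RESULT ==
y | z
r | q
s | p
s | p
s | t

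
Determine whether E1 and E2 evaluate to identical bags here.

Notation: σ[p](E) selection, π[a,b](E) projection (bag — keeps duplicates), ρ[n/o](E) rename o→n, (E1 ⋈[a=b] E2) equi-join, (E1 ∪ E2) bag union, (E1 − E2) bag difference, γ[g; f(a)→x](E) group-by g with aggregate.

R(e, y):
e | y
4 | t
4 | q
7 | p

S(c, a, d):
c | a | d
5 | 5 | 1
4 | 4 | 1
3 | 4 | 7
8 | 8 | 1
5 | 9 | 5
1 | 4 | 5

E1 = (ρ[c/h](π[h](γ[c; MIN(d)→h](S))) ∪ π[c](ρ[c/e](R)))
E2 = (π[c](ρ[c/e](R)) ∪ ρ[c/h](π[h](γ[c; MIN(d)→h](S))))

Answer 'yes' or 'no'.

E1 subexpression sizes:
  S → 6
  γ[c; MIN(d)→h](S) → 5
  π[h](γ[c; MIN(d)→h](S)) → 5
  ρ[c/h](π[h](γ[c; MIN(d)→h](S))) → 5
  R → 3
  ρ[c/e](R) → 3
  π[c](ρ[c/e](R)) → 3
  (ρ[c/h](π[h](γ[c; MIN(d)→h](S))) ∪ π[c](ρ[c/e](R))) → 8
E2 subexpression sizes:
  R → 3
  ρ[c/e](R) → 3
  π[c](ρ[c/e](R)) → 3
  S → 6
  γ[c; MIN(d)→h](S) → 5
  π[h](γ[c; MIN(d)→h](S)) → 5
  ρ[c/h](π[h](γ[c; MIN(d)→h](S))) → 5
  (π[c](ρ[c/e](R)) ∪ ρ[c/h](π[h](γ[c; MIN(d)→h](S)))) → 8

E1 and E2 produce the same multiset:
c
1
1
1
4
4
5
7
7

yes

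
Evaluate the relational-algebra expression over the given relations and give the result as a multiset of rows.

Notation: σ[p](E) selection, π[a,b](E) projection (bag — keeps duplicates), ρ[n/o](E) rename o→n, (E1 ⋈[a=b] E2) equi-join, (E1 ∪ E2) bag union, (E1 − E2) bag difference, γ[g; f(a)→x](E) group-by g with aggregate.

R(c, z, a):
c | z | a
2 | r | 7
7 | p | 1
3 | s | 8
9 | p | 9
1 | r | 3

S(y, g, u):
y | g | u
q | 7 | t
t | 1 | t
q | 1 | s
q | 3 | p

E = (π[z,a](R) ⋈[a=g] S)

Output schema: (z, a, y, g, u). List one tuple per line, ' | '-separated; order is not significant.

Row counts bottom-up:
  R → 5
  π[z,a](R) → 5
  S → 4
  (π[z,a](R) ⋈[a=g] S) → 4

== RESULT ==
z | a | y | g | u
p | 1 | q | 1 | s
p | 1 | t | 1 | t
r | 3 | q | 3 | p
r | 7 | q | 7 | t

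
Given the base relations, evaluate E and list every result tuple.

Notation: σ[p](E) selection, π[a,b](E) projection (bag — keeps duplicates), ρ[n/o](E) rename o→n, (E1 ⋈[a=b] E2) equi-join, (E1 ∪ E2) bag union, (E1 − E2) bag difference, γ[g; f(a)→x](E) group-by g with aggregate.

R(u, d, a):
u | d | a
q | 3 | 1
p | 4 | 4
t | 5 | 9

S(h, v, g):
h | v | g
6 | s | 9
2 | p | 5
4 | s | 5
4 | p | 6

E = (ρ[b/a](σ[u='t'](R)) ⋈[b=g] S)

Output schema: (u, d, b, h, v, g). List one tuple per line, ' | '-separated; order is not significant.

Stepwise |·|:
  R → 3
  σ[u='t'](R) → 1
  ρ[b/a](σ[u='t'](R)) → 1
  S → 4
  (ρ[b/a](σ[u='t'](R)) ⋈[b=g] S) → 1

== RESULT ==
u | d | b | h | v | g
t | 5 | 9 | 6 | s | 9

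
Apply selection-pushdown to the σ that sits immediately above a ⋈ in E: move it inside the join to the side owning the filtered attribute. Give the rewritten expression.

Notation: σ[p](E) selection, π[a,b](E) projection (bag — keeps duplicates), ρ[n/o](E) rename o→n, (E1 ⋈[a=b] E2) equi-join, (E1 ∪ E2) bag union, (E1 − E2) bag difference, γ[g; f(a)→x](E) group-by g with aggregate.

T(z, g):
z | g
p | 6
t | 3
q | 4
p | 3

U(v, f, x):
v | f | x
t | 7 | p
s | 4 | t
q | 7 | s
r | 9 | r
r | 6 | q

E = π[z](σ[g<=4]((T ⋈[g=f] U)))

σ filters on g, owned by the left side.
E' = π[z]((σ[g<=4](T) ⋈[g=f] U))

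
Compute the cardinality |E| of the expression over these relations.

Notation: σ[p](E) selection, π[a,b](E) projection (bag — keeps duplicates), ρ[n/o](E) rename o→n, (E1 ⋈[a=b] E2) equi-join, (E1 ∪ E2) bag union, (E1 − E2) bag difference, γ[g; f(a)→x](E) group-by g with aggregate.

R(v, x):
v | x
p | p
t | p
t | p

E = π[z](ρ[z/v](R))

Stepwise |·|:
  R → 3
  ρ[z/v](R) → 3
  π[z](ρ[z/v](R)) → 3

|E| = 3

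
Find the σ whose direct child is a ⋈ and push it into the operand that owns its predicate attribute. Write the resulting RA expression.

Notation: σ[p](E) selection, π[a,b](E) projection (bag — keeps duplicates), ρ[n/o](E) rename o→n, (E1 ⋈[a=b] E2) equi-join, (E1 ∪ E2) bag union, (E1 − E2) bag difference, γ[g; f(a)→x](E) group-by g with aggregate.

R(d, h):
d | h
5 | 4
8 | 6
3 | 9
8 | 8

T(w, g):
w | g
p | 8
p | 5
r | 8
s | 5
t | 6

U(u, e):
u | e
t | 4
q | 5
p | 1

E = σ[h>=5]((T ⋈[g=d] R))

σ filters on h, owned by the right side.
E' = (T ⋈[g=d] σ[h>=5](R))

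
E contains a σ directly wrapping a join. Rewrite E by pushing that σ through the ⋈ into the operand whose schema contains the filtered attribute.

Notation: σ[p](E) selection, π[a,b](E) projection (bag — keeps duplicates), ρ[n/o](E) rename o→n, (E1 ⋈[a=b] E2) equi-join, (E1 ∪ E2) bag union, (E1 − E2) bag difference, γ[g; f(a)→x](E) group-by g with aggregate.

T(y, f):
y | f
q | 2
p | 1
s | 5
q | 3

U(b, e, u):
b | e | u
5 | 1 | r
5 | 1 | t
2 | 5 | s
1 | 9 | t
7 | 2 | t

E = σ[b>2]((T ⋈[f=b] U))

σ filters on b, owned by the right side.
E' = (T ⋈[f=b] σ[b>2](U))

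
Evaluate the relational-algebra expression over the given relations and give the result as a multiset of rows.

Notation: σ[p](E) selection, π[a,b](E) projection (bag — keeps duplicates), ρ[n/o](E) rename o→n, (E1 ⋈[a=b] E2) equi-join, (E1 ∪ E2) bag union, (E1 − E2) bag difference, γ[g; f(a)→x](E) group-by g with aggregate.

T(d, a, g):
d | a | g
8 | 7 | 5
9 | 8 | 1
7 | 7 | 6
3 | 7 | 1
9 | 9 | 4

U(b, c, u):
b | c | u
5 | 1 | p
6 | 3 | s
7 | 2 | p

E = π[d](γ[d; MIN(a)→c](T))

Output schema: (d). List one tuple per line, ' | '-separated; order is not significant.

Subexpression sizes:
  T → 5
  γ[d; MIN(a)→c](T) → 4
  π[d](γ[d; MIN(a)→c](T)) → 4

== RESULT ==
d
3
7
8
9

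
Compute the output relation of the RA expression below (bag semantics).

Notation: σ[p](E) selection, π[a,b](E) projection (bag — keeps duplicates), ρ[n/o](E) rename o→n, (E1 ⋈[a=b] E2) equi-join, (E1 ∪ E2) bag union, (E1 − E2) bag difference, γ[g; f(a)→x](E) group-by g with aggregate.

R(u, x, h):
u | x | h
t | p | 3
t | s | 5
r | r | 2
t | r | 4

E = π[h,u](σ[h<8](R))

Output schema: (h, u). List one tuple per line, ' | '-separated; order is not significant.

Row counts bottom-up:
  R → 4
  σ[h<8](R) → 4
  π[h,u](σ[h<8](R)) → 4

== RESULT ==
h | u
2 | r
3 | t
4 | t
5 | t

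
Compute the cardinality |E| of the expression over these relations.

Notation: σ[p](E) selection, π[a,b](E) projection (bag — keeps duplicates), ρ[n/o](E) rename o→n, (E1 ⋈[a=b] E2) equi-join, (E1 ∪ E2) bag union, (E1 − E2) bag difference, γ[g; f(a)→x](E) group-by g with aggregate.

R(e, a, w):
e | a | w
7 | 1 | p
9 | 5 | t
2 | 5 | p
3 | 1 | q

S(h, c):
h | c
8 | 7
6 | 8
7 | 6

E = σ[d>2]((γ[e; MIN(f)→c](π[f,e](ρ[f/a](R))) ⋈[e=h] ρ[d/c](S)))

Stepwise |·|:
  R → 4
  ρ[f/a](R) → 4
  π[f,e](ρ[f/a](R)) → 4
  γ[e; MIN(f)→c](π[f,e](ρ[f/a](R))) → 4
  S → 3
  ρ[d/c](S) → 3
  (γ[e; MIN(f)→c](π[f,e](ρ[f/a](R))) ⋈[e=h] ρ[d/c](S)) → 1
  σ[d>2]((γ[e; MIN(f)→c](π[f,e](ρ[f/a](R))) ⋈[e=h] ρ[d/c](S))) → 1

|E| = 1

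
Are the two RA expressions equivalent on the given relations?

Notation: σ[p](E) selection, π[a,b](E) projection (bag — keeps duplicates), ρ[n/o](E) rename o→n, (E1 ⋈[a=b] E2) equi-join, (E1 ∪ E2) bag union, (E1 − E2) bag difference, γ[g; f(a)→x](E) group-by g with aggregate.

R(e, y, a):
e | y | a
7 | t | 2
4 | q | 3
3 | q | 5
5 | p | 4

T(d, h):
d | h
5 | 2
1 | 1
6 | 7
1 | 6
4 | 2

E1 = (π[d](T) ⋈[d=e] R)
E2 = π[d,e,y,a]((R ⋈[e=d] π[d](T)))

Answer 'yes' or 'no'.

E1 subexpression sizes:
  T → 5
  π[d](T) → 5
  R → 4
  (π[d](T) ⋈[d=e] R) → 2
E2 subexpression sizes:
  R → 4
  T → 5
  π[d](T) → 5
  (R ⋈[e=d] π[d](T)) → 2
  π[d,e,y,a]((R ⋈[e=d] π[d](T))) → 2

E1 and E2 produce the same multiset:
d | e | y | a
4 | 4 | q | 3
5 | 5 | p | 4

yes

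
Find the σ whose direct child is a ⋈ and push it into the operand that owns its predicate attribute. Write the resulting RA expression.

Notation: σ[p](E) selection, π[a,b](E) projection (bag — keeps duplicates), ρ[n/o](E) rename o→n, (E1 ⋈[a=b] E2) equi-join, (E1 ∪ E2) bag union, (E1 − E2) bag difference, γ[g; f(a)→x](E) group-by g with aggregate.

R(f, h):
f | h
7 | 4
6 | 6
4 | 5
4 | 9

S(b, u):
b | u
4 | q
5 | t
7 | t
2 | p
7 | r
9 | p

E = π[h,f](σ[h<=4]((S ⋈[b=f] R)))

σ filters on h, owned by the right side.
E' = π[h,f]((S ⋈[b=f] σ[h<=4](R)))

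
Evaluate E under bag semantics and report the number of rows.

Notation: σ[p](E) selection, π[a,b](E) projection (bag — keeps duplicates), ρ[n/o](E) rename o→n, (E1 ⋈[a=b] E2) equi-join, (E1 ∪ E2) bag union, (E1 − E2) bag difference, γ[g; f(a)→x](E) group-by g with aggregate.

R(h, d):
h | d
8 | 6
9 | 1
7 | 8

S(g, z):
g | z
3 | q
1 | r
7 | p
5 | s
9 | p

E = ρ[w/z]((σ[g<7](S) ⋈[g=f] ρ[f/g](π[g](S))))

Per-node cardinality:
  S → 5
  σ[g<7](S) → 3
  S → 5
  π[g](S) → 5
  ρ[f/g](π[g](S)) → 5
  (σ[g<7](S) ⋈[g=f] ρ[f/g](π[g](S))) → 3
  ρ[w/z]((σ[g<7](S) ⋈[g=f] ρ[f/g](π[g](S)))) → 3

|E| = 3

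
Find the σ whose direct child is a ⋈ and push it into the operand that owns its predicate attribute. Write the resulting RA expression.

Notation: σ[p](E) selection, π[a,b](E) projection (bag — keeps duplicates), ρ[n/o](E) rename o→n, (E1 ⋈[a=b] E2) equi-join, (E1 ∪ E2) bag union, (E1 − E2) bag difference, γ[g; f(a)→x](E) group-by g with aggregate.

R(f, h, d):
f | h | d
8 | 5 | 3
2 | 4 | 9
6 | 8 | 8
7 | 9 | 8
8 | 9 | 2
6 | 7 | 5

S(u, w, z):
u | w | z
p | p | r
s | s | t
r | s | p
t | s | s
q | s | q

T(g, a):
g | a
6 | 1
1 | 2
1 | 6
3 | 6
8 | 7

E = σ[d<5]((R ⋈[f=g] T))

σ filters on d, owned by the left side.
E' = (σ[d<5](R) ⋈[f=g] T)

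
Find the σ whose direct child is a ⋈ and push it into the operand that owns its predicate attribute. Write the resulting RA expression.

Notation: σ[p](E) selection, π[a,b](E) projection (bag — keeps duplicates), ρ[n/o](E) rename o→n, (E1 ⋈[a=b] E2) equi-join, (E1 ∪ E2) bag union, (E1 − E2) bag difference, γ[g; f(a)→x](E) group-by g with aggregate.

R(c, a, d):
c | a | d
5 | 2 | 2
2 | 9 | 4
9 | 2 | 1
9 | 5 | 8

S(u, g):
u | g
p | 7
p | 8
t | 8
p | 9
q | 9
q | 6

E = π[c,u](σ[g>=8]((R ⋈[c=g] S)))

σ filters on g, owned by the right side.
E' = π[c,u]((R ⋈[c=g] σ[g>=8](S)))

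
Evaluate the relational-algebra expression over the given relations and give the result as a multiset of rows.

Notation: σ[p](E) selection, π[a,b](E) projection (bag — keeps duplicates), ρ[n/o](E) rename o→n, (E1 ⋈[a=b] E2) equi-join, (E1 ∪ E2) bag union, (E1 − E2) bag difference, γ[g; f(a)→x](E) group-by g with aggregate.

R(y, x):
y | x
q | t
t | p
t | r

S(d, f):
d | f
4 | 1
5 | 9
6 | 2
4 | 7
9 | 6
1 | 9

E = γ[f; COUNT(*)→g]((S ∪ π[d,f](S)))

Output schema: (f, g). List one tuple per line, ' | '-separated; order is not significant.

Per-node cardinality:
  S → 6
  S → 6
  π[d,f](S) → 6
  (S ∪ π[d,f](S)) → 12
  γ[f; COUNT(*)→g]((S ∪ π[d,f](S))) → 5

== RESULT ==
f | g
1 | 2
2 | 2
6 | 2
7 | 2
9 | 4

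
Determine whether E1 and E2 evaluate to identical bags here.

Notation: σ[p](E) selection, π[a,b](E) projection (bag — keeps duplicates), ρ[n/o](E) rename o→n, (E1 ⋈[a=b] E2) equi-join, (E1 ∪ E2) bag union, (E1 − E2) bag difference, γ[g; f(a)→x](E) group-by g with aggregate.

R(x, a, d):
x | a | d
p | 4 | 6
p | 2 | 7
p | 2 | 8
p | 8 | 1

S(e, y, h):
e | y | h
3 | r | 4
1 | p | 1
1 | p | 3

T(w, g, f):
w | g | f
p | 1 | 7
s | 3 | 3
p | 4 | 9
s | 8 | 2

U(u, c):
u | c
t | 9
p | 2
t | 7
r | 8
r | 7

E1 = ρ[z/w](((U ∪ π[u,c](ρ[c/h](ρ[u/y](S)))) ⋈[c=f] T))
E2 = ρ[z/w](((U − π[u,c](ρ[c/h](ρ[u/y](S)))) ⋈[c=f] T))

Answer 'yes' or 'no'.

E1 stepwise |·|:
  U → 5
  S → 3
  ρ[u/y](S) → 3
  ρ[c/h](ρ[u/y](S)) → 3
  π[u,c](ρ[c/h](ρ[u/y](S))) → 3
  (U ∪ π[u,c](ρ[c/h](ρ[u/y](S)))) → 8
  T → 4
  ((U ∪ π[u,c](ρ[c/h](ρ[u/y](S)))) ⋈[c=f] T) → 5
  ρ[z/w](((U ∪ π[u,c](ρ[c/h](ρ[u/y](S)))) ⋈[c=f] T)) → 5
E2 stepwise |·|:
  U → 5
  S → 3
  ρ[u/y](S) → 3
  ρ[c/h](ρ[u/y](S)) → 3
  π[u,c](ρ[c/h](ρ[u/y](S))) → 3
  (U − π[u,c](ρ[c/h](ρ[u/y](S)))) → 5
  T → 4
  ((U − π[u,c](ρ[c/h](ρ[u/y](S)))) ⋈[c=f] T) → 4
  ρ[z/w](((U − π[u,c](ρ[c/h](ρ[u/y](S)))) ⋈[c=f] T)) → 4

E1 result:
u | c | z | g | f
p | 2 | s | 8 | 2
p | 3 | s | 3 | 3
r | 7 | p | 1 | 7
t | 7 | p | 1 | 7
t | 9 | p | 4 | 9
E2 result:
u | c | z | g | f
p | 2 | s | 8 | 2
r | 7 | p | 1 | 7
t | 7 | p | 1 | 7
t | 9 | p | 4 | 9
Witness: ('p', 3, 's', 3, 3) appears 1× in E1 but 0× in E2.

no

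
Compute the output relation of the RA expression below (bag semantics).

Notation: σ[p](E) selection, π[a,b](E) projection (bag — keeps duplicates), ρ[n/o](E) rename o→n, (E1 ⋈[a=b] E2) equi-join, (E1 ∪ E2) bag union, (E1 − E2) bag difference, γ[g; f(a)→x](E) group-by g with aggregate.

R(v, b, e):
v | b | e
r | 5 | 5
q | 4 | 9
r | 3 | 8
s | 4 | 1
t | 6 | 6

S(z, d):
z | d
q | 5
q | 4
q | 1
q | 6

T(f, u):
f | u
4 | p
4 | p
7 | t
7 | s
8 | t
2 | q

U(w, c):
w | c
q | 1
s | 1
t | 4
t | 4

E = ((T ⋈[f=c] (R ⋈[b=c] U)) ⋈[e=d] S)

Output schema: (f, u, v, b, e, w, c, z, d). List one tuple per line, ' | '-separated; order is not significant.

Subexpression sizes:
  T → 6
  R → 5
  U → 4
  (R ⋈[b=c] U) → 4
  (T ⋈[f=c] (R ⋈[b=c] U)) → 8
  S → 4
  ((T ⋈[f=c] (R ⋈[b=c] U)) ⋈[e=d] S) → 4

== RESULT ==
f | u | v | b | e | w | c | z | d
4 | p | s | 4 | 1 | t | 4 | q | 1
4 | p | s | 4 | 1 | t | 4 | q | 1
4 | p | s | 4 | 1 | t | 4 | q | 1
4 | p | s | 4 | 1 | t | 4 | q | 1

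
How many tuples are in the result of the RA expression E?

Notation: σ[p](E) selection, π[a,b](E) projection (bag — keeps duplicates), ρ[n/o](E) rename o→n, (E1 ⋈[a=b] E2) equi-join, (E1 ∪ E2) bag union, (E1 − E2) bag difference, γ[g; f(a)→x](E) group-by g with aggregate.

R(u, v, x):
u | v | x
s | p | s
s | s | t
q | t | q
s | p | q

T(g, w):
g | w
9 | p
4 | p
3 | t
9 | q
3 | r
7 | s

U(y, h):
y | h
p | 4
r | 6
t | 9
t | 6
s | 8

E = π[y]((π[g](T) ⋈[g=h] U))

Row counts bottom-up:
  T → 6
  π[g](T) → 6
  U → 5
  (π[g](T) ⋈[g=h] U) → 3
  π[y]((π[g](T) ⋈[g=h] U)) → 3

|E| = 3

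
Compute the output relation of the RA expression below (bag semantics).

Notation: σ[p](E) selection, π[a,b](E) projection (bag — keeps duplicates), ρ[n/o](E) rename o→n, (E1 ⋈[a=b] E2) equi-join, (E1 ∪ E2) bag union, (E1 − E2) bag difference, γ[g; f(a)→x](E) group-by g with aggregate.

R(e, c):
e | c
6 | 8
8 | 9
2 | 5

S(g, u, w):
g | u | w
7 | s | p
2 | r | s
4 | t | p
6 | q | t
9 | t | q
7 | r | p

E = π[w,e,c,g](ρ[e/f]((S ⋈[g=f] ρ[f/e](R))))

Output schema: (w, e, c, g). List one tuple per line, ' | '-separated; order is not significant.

Subexpression sizes:
  S → 6
  R → 3
  ρ[f/e](R) → 3
  (S ⋈[g=f] ρ[f/e](R)) → 2
  ρ[e/f]((S ⋈[g=f] ρ[f/e](R))) → 2
  π[w,e,c,g](ρ[e/f]((S ⋈[g=f] ρ[f/e](R)))) → 2

== RESULT ==
w | e | c | g
s | 2 | 5 | 2
t | 6 | 8 | 6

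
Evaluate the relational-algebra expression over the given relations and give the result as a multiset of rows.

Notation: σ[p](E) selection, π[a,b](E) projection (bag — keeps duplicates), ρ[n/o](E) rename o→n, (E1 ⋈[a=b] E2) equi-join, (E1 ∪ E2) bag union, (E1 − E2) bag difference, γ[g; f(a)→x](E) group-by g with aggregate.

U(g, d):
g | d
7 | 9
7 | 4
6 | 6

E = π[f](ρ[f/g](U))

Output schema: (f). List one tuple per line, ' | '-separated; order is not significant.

Row counts bottom-up:
  U → 3
  ρ[f/g](U) → 3
  π[f](ρ[f/g](U)) → 3

== RESULT ==
f
6
7
7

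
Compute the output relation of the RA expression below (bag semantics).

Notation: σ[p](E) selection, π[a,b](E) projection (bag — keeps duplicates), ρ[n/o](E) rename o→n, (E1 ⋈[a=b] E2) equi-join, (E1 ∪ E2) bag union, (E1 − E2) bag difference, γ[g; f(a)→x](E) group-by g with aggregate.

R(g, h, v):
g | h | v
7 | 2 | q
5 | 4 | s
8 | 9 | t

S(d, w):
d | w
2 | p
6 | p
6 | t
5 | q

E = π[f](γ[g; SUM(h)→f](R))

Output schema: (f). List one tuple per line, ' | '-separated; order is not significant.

Row counts bottom-up:
  R → 3
  γ[g; SUM(h)→f](R) → 3
  π[f](γ[g; SUM(h)→f](R)) → 3

== RESULT ==
f
2
4
9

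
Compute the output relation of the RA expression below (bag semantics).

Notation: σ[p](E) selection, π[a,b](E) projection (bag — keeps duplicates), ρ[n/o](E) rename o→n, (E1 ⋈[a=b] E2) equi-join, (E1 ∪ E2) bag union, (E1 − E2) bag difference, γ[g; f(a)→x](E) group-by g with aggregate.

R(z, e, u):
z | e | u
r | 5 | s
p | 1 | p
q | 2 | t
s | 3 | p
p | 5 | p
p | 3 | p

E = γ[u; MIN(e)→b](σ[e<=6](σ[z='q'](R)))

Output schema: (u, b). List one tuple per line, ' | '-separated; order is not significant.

Stepwise |·|:
  R → 6
  σ[z='q'](R) → 1
  σ[e<=6](σ[z='q'](R)) → 1
  γ[u; MIN(e)→b](σ[e<=6](σ[z='q'](R))) → 1

== RESULT ==
u | b
t | 2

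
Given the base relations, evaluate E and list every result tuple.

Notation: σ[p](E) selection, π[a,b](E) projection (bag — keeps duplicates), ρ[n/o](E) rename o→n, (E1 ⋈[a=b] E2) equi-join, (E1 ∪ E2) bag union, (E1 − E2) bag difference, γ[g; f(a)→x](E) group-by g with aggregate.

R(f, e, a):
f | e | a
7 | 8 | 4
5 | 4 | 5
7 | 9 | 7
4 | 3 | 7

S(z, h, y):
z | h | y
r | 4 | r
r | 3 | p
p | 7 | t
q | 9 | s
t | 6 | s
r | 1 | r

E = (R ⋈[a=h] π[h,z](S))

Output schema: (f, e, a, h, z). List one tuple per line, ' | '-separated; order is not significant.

Row counts bottom-up:
  R → 4
  S → 6
  π[h,z](S) → 6
  (R ⋈[a=h] π[h,z](S)) → 3

== RESULT ==
f | e | a | h | z
4 | 3 | 7 | 7 | p
7 | 8 | 4 | 4 | r
7 | 9 | 7 | 7 | p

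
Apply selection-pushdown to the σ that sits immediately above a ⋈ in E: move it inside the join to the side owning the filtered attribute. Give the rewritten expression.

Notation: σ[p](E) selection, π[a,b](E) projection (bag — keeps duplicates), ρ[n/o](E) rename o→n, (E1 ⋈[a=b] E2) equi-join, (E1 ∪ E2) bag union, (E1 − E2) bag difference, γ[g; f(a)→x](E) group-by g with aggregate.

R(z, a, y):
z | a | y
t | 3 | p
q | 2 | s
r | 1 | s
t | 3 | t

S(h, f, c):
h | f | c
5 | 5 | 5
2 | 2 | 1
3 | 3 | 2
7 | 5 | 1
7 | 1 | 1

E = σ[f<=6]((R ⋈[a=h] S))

σ filters on f, owned by the right side.
E' = (R ⋈[a=h] σ[f<=6](S))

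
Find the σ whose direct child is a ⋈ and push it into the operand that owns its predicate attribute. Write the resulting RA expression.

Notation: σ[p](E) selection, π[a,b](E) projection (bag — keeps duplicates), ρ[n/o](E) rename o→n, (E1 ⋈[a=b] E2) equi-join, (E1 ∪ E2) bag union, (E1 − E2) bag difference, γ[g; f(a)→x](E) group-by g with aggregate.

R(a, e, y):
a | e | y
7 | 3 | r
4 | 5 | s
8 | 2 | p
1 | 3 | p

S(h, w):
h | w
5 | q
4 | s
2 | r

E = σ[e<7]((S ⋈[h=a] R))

σ filters on e, owned by the right side.
E' = (S ⋈[h=a] σ[e<7](R))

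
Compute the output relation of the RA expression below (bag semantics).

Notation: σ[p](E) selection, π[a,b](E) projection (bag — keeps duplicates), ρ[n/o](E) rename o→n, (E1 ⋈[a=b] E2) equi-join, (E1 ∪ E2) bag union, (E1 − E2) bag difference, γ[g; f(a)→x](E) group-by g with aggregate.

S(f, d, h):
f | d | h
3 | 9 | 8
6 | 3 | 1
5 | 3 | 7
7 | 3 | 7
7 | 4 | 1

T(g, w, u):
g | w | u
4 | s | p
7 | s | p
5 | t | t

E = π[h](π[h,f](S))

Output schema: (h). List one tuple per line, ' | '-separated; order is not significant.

Subexpression sizes:
  S → 5
  π[h,f](S) → 5
  π[h](π[h,f](S)) → 5

== RESULT ==
h
1
1
7
7
8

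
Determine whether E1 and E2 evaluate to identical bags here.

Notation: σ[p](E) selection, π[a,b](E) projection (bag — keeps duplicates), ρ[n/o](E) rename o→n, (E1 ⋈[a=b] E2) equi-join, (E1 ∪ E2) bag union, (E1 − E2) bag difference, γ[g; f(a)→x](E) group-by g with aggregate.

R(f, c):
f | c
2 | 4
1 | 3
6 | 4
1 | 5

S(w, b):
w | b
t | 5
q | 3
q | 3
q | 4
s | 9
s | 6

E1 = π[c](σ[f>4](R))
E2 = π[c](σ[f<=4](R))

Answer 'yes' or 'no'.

E1 subexpression sizes:
  R → 4
  σ[f>4](R) → 1
  π[c](σ[f>4](R)) → 1
E2 subexpression sizes:
  R → 4
  σ[f<=4](R) → 3
  π[c](σ[f<=4](R)) → 3

E1 result:
c
4
E2 result:
c
3
4
5
Witness: (3,) appears 0× in E1 but 1× in E2.

no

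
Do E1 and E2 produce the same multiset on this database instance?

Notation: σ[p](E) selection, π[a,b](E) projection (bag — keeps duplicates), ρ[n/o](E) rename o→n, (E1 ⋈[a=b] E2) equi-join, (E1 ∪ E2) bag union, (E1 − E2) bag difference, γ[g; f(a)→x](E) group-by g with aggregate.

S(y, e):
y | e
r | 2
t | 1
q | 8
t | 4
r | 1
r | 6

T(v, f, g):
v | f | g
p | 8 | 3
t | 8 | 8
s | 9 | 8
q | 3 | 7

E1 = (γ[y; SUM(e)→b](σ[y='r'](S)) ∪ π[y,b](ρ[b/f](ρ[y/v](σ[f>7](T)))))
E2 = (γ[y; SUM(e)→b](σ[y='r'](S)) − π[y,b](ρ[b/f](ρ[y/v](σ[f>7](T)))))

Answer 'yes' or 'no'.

E1 row counts bottom-up:
  S → 6
  σ[y='r'](S) → 3
  γ[y; SUM(e)→b](σ[y='r'](S)) → 1
  T → 4
  σ[f>7](T) → 3
  ρ[y/v](σ[f>7](T)) → 3
  ρ[b/f](ρ[y/v](σ[f>7](T))) → 3
  π[y,b](ρ[b/f](ρ[y/v](σ[f>7](T)))) → 3
  (γ[y; SUM(e)→b](σ[y='r'](S)) ∪ π[y,b](ρ[b/f](ρ[y/v](σ[f>7](T))))) → 4
E2 row counts bottom-up:
  S → 6
  σ[y='r'](S) → 3
  γ[y; SUM(e)→b](σ[y='r'](S)) → 1
  T → 4
  σ[f>7](T) → 3
  ρ[y/v](σ[f>7](T)) → 3
  ρ[b/f](ρ[y/v](σ[f>7](T))) → 3
  π[y,b](ρ[b/f](ρ[y/v](σ[f>7](T)))) → 3
  (γ[y; SUM(e)→b](σ[y='r'](S)) − π[y,b](ρ[b/f](ρ[y/v](σ[f>7](T))))) → 1

E1 result:
y | b
p | 8
r | 9
s | 9
t | 8
E2 result:
y | b
r | 9
Witness: ('s', 9) appears 1× in E1 but 0× in E2.

no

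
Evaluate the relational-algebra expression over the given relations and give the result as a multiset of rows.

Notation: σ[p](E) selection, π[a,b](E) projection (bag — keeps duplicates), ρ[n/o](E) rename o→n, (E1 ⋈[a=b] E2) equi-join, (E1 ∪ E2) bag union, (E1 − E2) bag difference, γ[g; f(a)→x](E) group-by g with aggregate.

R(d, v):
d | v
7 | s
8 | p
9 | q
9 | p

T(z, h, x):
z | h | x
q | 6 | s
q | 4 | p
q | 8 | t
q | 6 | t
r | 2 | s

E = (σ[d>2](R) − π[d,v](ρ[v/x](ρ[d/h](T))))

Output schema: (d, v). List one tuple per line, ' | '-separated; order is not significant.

Row counts bottom-up:
  R → 4
  σ[d>2](R) → 4
  T → 5
  ρ[d/h](T) → 5
  ρ[v/x](ρ[d/h](T)) → 5
  π[d,v](ρ[v/x](ρ[d/h](T))) → 5
  (σ[d>2](R) − π[d,v](ρ[v/x](ρ[d/h](T)))) → 4

== RESULT ==
d | v
7 | s
8 | p
9 | p
9 | q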